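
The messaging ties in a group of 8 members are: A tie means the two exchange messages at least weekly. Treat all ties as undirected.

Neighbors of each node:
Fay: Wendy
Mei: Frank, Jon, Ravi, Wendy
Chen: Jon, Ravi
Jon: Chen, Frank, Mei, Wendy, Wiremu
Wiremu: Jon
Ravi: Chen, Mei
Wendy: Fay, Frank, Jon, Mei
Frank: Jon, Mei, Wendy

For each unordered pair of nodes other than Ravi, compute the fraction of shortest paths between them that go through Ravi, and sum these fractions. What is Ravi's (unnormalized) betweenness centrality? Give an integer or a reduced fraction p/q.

1/2

Pairs whose geodesics pass through Ravi — Chen–Mei: 1/2.
All other pairs contribute 0.
Summing the contributions gives betweenness(Ravi) = 1/2.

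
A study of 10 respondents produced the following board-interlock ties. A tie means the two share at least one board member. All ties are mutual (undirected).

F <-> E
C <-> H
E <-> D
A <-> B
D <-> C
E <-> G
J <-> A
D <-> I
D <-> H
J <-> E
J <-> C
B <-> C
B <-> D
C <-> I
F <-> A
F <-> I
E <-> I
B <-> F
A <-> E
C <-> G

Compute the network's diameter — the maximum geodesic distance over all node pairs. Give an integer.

Eccentricity of each node (its greatest distance to any other): A:3, B:2, C:2, D:2, E:2, F:3, G:2, H:3, I:2, J:2.
The maximum eccentricity is 3, realized for instance by the pair H–A via H – C – B – A. So the diameter is 3.

3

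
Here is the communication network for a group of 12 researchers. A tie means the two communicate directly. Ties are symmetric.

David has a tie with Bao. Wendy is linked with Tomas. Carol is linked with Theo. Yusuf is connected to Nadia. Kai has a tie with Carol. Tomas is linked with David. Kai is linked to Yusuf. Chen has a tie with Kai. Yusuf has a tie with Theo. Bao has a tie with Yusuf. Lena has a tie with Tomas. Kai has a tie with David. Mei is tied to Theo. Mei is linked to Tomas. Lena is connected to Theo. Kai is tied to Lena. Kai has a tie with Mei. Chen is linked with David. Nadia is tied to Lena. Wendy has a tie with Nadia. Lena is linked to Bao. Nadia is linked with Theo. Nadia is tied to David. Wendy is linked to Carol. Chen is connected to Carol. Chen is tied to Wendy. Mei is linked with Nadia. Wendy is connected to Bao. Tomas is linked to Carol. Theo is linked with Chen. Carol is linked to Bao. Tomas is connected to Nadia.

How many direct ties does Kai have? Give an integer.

6

Kai is directly tied to Carol, Chen, David, Lena, Mei, and Yusuf. That is 6 neighbors, so the degree of Kai is 6.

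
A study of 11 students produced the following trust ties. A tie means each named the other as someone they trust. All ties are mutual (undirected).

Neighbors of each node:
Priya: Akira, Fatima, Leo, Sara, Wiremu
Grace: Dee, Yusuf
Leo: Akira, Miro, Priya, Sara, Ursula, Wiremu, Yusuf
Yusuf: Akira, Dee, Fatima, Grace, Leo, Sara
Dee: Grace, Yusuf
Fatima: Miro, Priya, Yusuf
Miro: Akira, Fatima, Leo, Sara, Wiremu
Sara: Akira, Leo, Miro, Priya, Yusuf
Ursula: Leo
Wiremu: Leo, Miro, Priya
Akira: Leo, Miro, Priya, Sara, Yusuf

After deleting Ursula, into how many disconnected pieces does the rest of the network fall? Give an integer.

1

Ursula's neighbors (Leo) remain reachable from one another through other ties, so the rest of the network stays in one piece.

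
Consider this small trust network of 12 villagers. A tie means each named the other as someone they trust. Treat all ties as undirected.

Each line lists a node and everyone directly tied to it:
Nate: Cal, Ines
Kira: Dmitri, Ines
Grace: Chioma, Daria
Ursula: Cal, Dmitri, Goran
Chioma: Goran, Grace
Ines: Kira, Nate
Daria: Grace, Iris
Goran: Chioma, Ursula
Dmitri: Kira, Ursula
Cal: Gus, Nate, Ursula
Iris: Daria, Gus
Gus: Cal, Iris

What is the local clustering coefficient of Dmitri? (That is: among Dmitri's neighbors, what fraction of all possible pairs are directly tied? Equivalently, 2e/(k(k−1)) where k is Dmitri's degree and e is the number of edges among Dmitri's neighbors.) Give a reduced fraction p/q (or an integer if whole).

0

Dmitri's neighbors: Kira and Ursula (k = 2).
Possible neighbor pairs: C(2,2) = 1. Edges among them: none → e = 0.
Clustering(Dmitri) = 0/1.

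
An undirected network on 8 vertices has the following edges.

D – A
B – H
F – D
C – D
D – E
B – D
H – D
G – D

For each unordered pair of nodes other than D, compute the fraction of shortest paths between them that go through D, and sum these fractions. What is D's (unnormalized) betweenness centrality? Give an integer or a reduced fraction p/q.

20

Pairs whose geodesics pass through D — E–A: 1; E–C: 1; E–G: 1; E–H: 1; E–F: 1; E–B: 1; A–C: 1; A–G: 1; A–H: 1; A–F: 1; A–B: 1; C–G: 1; C–H: 1; C–F: 1 … (+6 more pairs).
All other pairs contribute 0.
Summing the contributions gives betweenness(D) = 20.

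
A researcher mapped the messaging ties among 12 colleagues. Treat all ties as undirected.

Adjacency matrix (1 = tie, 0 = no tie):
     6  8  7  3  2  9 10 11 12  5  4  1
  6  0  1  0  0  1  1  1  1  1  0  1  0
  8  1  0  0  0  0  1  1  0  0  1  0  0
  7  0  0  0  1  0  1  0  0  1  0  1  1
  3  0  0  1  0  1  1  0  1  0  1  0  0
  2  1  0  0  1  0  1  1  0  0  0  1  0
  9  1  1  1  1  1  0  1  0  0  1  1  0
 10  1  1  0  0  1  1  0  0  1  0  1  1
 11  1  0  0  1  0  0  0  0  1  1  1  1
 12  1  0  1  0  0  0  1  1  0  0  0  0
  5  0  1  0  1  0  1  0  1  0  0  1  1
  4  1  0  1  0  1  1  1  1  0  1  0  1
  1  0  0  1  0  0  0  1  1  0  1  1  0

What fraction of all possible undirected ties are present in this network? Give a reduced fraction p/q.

There are 35 edges and 12 nodes, so the maximum possible is C(12,2) = 66.
Density = 35/66.

35/66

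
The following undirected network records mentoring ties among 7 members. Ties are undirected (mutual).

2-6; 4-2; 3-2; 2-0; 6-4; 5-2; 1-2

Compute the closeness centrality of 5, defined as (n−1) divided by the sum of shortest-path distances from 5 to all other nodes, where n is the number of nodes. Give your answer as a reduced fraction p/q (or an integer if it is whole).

6/11

Distances from 5: 0:2, 1:2, 2:1, 3:2, 4:2, 6:2. Sum = 11.
n = 7, so closeness = 6/11.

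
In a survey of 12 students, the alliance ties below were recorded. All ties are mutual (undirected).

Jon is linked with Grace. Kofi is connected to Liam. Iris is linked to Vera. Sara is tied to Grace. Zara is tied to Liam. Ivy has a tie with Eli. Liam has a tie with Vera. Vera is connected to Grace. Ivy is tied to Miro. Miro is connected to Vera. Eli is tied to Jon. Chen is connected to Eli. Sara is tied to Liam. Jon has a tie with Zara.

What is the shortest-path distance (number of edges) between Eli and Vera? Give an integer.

3

One shortest route is Eli – Jon – Grace – Vera, which uses 3 edges, and at distance 2 from Eli we only reach {Grace, Miro, Zara}, which does not include Vera. So d(Eli,Vera) = 3.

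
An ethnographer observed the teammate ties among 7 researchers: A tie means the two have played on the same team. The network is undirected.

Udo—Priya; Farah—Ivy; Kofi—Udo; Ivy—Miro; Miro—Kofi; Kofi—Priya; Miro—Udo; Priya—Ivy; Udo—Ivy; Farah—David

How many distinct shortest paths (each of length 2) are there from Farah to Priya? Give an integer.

The shortest distance is 2, and the only length-2 path is Farah–Ivy–Priya. So there is exactly 1 shortest path.

1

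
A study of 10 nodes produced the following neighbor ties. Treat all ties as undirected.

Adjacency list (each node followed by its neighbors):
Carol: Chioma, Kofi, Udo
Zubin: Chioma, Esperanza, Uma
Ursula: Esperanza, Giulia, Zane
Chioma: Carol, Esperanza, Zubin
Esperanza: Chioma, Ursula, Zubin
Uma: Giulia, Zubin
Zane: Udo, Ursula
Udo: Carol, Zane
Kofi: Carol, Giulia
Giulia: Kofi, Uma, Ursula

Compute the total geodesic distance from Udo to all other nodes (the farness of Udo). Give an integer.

21

Distances from Udo: Carol:1, Chioma:2, Esperanza:3, Giulia:3, Kofi:2, Uma:4, Ursula:2, Zane:1, Zubin:3.
Sum = 1 + 2 + 3 + 3 + 2 + 4 + 2 + 1 + 3 = 21.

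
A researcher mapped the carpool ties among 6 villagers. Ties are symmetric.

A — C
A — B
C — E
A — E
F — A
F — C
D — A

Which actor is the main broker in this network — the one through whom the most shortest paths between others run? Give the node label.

A

Unnormalized betweenness of each node: A:15/2, B:0, C:1/2, D:0, E:0, F:0.
A has the largest value, 15/2, making it the main broker — the node through which the most shortest paths run.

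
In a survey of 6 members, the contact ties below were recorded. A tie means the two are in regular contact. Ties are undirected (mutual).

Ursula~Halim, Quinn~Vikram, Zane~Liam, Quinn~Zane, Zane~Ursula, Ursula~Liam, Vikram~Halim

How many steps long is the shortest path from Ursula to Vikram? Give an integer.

2

One shortest route is Ursula – Halim – Vikram, which uses 2 edges, and Ursula and Vikram are not directly tied, so nothing shorter exists. So d(Ursula,Vikram) = 2.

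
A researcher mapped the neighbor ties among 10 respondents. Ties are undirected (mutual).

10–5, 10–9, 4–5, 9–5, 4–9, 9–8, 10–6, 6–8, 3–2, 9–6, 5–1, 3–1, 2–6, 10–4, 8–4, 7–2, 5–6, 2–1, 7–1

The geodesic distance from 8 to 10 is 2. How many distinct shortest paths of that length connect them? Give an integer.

3

The shortest distance is 2. The length-2 paths are: 8–4–10; 8–6–10; 8–9–10.
That gives 3 distinct shortest paths.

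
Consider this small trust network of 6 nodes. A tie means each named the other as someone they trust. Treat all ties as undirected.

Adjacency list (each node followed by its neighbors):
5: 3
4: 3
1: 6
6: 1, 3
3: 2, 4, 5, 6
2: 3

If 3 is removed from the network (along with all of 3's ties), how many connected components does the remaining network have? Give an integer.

4

Without 3, the remaining ties split the others into: {5}; {1, 6}; {4}; {2}.
That's 4 separate components.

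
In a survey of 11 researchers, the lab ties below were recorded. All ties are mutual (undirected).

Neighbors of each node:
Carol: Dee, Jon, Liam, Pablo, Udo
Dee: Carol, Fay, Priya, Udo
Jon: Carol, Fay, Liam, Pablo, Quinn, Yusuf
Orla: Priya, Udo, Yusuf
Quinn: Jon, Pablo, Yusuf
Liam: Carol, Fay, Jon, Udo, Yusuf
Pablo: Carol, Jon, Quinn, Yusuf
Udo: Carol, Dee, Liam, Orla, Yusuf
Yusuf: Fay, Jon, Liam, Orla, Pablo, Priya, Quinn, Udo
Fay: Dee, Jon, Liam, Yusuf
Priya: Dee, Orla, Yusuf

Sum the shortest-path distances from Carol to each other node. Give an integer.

Distances from Carol: Dee:1, Fay:2, Jon:1, Liam:1, Orla:2, Pablo:1, Priya:2, Quinn:2, Udo:1, Yusuf:2.
Sum = 1 + 2 + 1 + 1 + 2 + 1 + 2 + 2 + 1 + 2 = 15.

15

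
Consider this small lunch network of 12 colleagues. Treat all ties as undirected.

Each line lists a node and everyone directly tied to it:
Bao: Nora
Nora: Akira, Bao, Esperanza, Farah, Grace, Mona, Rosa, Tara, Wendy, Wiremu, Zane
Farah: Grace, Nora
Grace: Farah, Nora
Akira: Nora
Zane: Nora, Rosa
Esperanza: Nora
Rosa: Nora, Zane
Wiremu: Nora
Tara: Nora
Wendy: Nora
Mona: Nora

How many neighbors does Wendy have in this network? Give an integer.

1

Wendy is directly tied to Nora. That is 1 neighbor, so the degree of Wendy is 1.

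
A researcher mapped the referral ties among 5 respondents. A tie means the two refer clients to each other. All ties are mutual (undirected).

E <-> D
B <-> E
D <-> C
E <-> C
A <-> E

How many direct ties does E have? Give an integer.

E is directly tied to A, B, C, and D. That is 4 neighbors, so the degree of E is 4.

4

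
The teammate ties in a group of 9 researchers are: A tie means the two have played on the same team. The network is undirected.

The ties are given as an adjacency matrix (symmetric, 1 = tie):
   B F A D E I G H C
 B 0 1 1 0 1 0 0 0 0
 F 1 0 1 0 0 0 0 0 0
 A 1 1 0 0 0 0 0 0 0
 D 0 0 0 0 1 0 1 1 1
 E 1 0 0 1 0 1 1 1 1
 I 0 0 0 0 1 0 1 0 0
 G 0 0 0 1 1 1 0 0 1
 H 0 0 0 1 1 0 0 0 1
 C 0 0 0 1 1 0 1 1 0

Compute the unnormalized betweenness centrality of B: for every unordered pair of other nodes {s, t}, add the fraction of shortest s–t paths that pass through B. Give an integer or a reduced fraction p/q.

12

Pairs whose geodesics pass through B — F–D: 1; F–E: 1; F–I: 1; F–G: 1; F–H: 1; F–C: 1; A–D: 1; A–E: 1; A–I: 1; A–G: 1; A–H: 1; A–C: 1.
All other pairs contribute 0.
Summing the contributions gives betweenness(B) = 12.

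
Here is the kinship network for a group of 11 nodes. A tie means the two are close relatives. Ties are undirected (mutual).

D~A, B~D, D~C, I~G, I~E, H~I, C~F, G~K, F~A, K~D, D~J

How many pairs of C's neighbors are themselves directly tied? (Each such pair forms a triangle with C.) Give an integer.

0

C's neighbors are D and F, but none of them are tied to each other, so no triangle contains C.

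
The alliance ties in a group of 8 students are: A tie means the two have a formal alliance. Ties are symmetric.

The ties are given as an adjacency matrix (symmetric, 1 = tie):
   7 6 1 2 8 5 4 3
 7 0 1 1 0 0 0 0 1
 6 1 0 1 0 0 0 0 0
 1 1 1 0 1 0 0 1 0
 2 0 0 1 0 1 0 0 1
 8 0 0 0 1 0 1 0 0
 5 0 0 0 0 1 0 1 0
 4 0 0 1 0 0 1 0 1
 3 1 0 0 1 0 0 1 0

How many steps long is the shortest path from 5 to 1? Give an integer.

One shortest route is 5 – 4 – 1, which uses 2 edges, and 5 and 1 are not directly tied, so nothing shorter exists. So d(5,1) = 2.

2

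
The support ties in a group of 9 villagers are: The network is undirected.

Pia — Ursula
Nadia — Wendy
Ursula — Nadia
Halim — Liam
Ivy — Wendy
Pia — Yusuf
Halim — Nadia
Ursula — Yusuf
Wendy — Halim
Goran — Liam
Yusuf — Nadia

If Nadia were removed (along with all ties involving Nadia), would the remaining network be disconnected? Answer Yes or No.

Removing Nadia leaves {Goran, Halim, Ivy, Liam, and Wendy} with no path to {Pia, Ursula, and Yusuf}, so the network splits into 2 components. Nadia is a cut vertex.

Yes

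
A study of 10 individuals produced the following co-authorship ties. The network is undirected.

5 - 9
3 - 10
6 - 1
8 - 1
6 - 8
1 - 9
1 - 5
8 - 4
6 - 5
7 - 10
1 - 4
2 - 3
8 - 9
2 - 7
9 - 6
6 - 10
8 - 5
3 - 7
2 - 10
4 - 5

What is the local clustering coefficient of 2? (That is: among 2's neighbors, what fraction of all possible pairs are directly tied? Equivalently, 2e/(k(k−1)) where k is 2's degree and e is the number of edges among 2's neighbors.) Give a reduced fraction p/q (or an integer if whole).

1

2's neighbors: 3, 7, and 10 (k = 3).
Possible neighbor pairs: C(3,2) = 3. Edges among them: 3–7, 3–10, 7–10 → e = 3.
Clustering(2) = 3/3 = 1.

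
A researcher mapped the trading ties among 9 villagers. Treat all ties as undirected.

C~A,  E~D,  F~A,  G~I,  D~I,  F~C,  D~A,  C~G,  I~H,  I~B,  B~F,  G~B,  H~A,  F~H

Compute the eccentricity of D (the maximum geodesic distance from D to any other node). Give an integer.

Distances from D: A:1, B:2, C:2, E:1, F:2, G:2, H:2, I:1.
The largest is 2 (to B, H, G, F, and C), so the eccentricity of D is 2.

2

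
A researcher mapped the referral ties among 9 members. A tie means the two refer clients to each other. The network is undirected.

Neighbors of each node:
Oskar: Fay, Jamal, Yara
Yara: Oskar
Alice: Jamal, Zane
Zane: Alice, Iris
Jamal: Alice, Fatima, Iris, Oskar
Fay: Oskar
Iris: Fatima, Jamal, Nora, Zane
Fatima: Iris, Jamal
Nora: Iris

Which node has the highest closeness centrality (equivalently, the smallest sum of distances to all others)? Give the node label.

Jamal

Farness (sum of distances to all others) for each node — Alice:17, Fatima:16, Fay:22, Iris:14, Jamal:12, Nora:21, Oskar:15, Yara:22, Zane:19.
The smallest farness is 12, for Jamal, so Jamal has the highest closeness.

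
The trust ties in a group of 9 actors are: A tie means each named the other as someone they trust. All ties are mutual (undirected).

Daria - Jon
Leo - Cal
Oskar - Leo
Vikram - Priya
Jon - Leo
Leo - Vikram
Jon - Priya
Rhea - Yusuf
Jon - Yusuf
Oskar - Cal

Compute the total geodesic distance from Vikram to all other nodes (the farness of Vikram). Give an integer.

18

Distances from Vikram: Cal:2, Daria:3, Jon:2, Leo:1, Oskar:2, Priya:1, Rhea:4, Yusuf:3.
Sum = 2 + 3 + 2 + 1 + 2 + 1 + 4 + 3 = 18.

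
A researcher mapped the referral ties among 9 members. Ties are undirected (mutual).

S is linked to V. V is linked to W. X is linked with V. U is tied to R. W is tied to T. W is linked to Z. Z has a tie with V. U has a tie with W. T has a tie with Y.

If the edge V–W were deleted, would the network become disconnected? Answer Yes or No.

Even without that edge, V still reaches W via V – Z – W, so the network stays connected. Not a bridge.

No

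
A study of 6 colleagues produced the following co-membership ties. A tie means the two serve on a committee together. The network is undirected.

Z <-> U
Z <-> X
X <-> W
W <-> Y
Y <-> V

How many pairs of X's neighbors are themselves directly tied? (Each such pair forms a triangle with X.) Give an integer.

X's neighbors are W and Z, but none of them are tied to each other, so no triangle contains X.

0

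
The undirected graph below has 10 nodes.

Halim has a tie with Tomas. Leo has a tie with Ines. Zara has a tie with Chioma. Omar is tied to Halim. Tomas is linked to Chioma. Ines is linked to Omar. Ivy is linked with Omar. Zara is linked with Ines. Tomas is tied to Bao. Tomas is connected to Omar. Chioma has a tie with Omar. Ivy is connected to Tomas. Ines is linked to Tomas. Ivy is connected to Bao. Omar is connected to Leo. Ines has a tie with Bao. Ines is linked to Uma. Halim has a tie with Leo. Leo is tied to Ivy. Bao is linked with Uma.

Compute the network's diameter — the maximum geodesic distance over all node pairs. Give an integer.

Eccentricity of each node (its greatest distance to any other): Bao:2, Chioma:3, Halim:3, Ines:2, Ivy:3, Leo:2, Omar:2, Tomas:2, Uma:3, Zara:3.
The maximum eccentricity is 3, realized for instance by the pair Ivy–Zara via Ivy – Omar – Ines – Zara. So the diameter is 3.

3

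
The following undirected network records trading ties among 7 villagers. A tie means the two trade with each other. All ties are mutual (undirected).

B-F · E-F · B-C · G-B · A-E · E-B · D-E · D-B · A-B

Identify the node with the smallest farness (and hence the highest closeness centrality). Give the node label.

B

Farness (sum of distances to all others) for each node — A:10, B:6, C:11, D:10, E:8, F:10, G:11.
The smallest farness is 6, for B, so B has the highest closeness.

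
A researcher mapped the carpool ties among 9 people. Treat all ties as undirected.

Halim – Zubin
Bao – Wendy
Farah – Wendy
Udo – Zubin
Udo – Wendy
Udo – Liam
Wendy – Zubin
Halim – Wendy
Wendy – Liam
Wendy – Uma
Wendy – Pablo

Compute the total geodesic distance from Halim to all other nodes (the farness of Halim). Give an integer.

14

Distances from Halim: Bao:2, Farah:2, Liam:2, Pablo:2, Udo:2, Uma:2, Wendy:1, Zubin:1.
Sum = 2 + 2 + 2 + 2 + 2 + 2 + 1 + 1 = 14.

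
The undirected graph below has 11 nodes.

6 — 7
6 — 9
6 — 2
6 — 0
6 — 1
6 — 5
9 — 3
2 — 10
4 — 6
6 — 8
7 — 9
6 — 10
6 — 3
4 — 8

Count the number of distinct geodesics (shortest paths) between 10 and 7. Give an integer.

The shortest distance is 2, and the only length-2 path is 10–6–7. So there is exactly 1 shortest path.

1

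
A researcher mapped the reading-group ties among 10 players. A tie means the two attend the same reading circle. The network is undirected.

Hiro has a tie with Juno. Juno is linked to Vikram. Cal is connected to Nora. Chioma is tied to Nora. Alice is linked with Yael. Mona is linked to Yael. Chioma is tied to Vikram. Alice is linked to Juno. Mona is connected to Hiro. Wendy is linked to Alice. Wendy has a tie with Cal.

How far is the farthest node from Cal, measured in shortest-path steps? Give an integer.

4

Distances from Cal: Alice:2, Chioma:2, Hiro:4, Juno:3, Mona:4, Nora:1, Vikram:3, Wendy:1, Yael:3.
The largest is 4 (to Mona and Hiro), so the eccentricity of Cal is 4.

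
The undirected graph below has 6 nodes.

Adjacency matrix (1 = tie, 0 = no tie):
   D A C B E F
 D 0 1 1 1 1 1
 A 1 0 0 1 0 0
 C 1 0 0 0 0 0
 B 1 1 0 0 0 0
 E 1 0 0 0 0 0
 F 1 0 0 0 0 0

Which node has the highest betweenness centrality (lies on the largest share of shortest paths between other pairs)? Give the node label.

Unnormalized betweenness of each node: A:0, B:0, C:0, D:9, E:0, F:0.
D has the largest value, 9, making it the main broker — the node through which the most shortest paths run.

D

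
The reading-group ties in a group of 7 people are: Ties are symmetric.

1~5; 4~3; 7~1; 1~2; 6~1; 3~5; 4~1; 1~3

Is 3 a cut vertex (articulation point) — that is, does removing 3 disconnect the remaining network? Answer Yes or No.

Even without 3, every remaining node can still reach every other (the residual graph is connected), so 3 is not a cut vertex.

No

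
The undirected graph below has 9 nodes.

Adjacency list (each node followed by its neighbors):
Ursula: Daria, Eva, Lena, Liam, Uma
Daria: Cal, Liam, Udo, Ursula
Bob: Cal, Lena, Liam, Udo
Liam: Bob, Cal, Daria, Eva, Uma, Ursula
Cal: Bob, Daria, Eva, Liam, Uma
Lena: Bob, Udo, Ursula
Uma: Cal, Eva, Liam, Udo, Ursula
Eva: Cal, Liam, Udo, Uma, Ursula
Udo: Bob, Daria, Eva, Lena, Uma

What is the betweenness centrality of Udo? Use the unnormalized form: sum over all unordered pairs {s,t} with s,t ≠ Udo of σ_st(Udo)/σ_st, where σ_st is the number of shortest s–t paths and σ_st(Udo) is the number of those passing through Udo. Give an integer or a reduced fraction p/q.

3

Pairs whose geodesics pass through Udo — Lena–Eva: 1/2; Lena–Daria: 1/2; Lena–Uma: 1/2; Eva–Daria: 1/4; Eva–Bob: 1/3; Daria–Uma: 1/4; Daria–Bob: 1/3; Uma–Bob: 1/3.
All other pairs contribute 0.
Summing the contributions gives betweenness(Udo) = 3.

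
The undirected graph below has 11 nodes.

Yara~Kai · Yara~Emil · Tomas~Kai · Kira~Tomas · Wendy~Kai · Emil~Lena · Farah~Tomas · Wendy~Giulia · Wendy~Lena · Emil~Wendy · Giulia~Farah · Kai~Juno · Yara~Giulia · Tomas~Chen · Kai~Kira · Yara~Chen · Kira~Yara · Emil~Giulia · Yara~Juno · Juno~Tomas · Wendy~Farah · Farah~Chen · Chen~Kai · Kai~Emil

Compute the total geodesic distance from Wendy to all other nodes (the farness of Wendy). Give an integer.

15

Distances from Wendy: Chen:2, Emil:1, Farah:1, Giulia:1, Juno:2, Kai:1, Kira:2, Lena:1, Tomas:2, Yara:2.
Sum = 2 + 1 + 1 + 1 + 2 + 1 + 2 + 1 + 2 + 2 = 15.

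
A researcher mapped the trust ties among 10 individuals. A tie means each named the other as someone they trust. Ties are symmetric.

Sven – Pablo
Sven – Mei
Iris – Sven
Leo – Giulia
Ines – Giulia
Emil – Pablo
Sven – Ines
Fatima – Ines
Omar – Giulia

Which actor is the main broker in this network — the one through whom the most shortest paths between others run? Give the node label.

Unnormalized betweenness of each node: Emil:0, Fatima:0, Giulia:15, Ines:23, Iris:0, Leo:0, Mei:0, Omar:0, Pablo:8, Sven:25.
Sven has the largest value, 25, making it the main broker — the node through which the most shortest paths run.

Sven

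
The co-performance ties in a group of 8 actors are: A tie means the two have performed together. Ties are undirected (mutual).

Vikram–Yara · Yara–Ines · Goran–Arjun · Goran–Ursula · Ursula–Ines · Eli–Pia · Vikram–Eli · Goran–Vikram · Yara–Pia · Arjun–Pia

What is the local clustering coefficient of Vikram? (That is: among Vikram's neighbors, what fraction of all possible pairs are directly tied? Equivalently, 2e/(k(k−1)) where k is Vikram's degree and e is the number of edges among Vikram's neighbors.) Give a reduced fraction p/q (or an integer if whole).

Vikram's neighbors: Eli, Goran, and Yara (k = 3).
Possible neighbor pairs: C(3,2) = 3. Edges among them: none → e = 0.
Clustering(Vikram) = 0/3 = 0.

0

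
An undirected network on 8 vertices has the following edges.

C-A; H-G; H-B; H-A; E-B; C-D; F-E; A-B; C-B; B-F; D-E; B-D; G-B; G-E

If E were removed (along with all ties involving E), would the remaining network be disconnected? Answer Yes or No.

Even without E, every remaining node can still reach every other (the residual graph is connected), so E is not a cut vertex.

No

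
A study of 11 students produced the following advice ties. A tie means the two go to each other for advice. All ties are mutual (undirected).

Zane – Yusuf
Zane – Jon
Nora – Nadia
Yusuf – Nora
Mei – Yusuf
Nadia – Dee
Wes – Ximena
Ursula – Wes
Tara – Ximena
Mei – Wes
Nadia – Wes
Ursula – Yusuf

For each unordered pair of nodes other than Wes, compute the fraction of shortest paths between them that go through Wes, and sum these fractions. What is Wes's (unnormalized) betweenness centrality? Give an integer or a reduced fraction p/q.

Pairs whose geodesics pass through Wes — Nadia–Mei: 1; Nadia–Ursula: 1; Nadia–Tara: 1; Nadia–Ximena: 1; Zane–Tara: 2/2; Zane–Ximena: 2/2; Yusuf–Tara: 2/2; Yusuf–Ximena: 2/2; Dee–Mei: 1; Dee–Ursula: 1; Dee–Tara: 1; Dee–Ximena: 1; Mei–Ursula: 1/2; Mei–Tara: 1 … (+7 more pairs).
All other pairs contribute 0.
Summing the contributions gives betweenness(Wes) = 41/2.

41/2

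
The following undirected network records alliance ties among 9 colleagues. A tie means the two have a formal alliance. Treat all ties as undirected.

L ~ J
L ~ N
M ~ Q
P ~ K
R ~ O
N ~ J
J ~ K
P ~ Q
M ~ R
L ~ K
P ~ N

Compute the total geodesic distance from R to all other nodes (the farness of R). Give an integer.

Distances from R: J:5, K:4, L:5, M:1, N:4, O:1, P:3, Q:2.
Sum = 5 + 4 + 5 + 1 + 4 + 1 + 3 + 2 = 25.

25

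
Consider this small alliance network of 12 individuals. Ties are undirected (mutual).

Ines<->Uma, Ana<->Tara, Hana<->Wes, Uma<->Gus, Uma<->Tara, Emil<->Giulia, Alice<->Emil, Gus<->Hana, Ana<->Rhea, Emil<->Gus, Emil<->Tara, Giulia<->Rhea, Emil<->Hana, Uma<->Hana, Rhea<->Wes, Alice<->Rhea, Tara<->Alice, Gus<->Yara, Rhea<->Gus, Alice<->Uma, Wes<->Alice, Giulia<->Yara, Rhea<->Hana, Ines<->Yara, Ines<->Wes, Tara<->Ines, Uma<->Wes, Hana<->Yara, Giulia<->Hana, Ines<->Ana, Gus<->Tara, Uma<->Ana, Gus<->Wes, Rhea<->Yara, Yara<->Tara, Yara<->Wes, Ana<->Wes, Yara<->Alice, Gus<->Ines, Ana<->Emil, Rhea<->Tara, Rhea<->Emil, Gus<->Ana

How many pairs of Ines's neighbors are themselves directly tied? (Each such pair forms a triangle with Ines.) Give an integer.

12

Ines's neighbors: Ana, Gus, Tara, Uma, Wes, and Yara.
Neighbor pairs that are themselves tied: Ines–Ana–Gus; Ines–Ana–Tara; Ines–Ana–Uma; Ines–Ana–Wes; Ines–Gus–Tara; Ines–Gus–Uma; Ines–Gus–Wes; Ines–Gus–Yara; Ines–Tara–Uma; Ines–Tara–Yara; Ines–Uma–Wes; Ines–Wes–Yara. Each forms one triangle with Ines, for 12 in total.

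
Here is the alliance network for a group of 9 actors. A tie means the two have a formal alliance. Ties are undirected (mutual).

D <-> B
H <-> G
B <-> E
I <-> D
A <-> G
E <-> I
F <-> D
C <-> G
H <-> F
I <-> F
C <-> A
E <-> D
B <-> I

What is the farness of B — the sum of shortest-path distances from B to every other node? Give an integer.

22

Distances from B: A:5, C:5, D:1, E:1, F:2, G:4, H:3, I:1.
Sum = 5 + 5 + 1 + 1 + 2 + 4 + 3 + 1 = 22.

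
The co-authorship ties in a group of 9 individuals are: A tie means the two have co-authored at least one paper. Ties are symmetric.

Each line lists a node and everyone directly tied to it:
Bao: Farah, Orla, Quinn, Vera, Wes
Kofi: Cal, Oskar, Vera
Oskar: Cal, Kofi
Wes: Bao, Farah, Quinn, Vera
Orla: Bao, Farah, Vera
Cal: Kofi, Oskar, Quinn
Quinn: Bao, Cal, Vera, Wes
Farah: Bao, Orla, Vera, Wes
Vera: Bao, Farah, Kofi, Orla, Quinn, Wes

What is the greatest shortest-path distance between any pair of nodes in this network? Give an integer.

Eccentricity of each node (its greatest distance to any other): Bao:3, Cal:3, Farah:3, Kofi:2, Orla:3, Oskar:3, Quinn:2, Vera:2, Wes:3.
The maximum eccentricity is 3, realized for instance by the pair Orla–Oskar via Orla – Vera – Kofi – Oskar. So the diameter is 3.

3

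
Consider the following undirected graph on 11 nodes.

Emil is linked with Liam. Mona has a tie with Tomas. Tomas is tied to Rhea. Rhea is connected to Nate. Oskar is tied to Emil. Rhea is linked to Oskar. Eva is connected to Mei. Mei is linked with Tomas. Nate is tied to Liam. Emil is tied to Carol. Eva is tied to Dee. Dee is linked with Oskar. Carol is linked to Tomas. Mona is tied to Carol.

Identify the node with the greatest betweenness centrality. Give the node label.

Unnormalized betweenness of each node: Carol:35/6, Dee:9/2, Emil:28/3, Eva:7/3, Liam:3/2, Mei:29/6, Mona:0, Nate:2, Oskar:61/6, Rhea:31/3, Tomas:85/6.
Tomas has the largest value, 85/6, making it the main broker — the node through which the most shortest paths run.

Tomas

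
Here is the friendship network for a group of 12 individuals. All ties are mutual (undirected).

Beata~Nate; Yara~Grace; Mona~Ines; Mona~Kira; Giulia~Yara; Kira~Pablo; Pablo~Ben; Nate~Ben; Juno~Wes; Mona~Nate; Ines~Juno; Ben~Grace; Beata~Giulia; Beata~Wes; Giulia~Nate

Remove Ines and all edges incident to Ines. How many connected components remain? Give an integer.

Ines's neighbors (Juno and Mona) remain reachable from one another through other ties, so the rest of the network stays in one piece.

1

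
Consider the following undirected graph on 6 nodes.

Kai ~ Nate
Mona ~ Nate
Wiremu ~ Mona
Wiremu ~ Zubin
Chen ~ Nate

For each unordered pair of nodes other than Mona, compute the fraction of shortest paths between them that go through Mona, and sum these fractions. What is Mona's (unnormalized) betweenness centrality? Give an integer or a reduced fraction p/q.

6

Pairs whose geodesics pass through Mona — Kai–Wiremu: 1; Kai–Zubin: 1; Wiremu–Chen: 1; Wiremu–Nate: 1; Chen–Zubin: 1; Zubin–Nate: 1.
All other pairs contribute 0.
Summing the contributions gives betweenness(Mona) = 6.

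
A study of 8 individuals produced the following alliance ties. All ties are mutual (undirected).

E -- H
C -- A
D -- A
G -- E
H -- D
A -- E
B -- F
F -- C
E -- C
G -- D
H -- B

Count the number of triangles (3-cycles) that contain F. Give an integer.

0

F's neighbors are B and C, but none of them are tied to each other, so no triangle contains F.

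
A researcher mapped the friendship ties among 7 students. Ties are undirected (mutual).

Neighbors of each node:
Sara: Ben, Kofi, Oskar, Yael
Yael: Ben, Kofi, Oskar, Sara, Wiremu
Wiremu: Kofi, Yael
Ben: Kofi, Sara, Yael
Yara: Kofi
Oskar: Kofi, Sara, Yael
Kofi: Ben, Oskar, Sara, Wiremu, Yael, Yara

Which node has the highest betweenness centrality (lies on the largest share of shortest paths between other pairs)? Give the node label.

Kofi

Unnormalized betweenness of each node: Ben:0, Kofi:41/6, Oskar:0, Sara:1/3, Wiremu:0, Yael:11/6, Yara:0.
Kofi has the largest value, 41/6, making it the main broker — the node through which the most shortest paths run.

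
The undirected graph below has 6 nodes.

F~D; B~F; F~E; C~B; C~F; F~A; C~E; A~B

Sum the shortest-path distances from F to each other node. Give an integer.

Distances from F: A:1, B:1, C:1, D:1, E:1.
Sum = 1 + 1 + 1 + 1 + 1 = 5.

5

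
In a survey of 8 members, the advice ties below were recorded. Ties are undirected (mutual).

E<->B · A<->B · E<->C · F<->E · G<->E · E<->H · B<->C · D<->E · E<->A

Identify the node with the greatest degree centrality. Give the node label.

Degrees — A:2, B:3, C:2, D:1, E:7, F:1, G:1, H:1.
The maximum is 7, attained only by E.

E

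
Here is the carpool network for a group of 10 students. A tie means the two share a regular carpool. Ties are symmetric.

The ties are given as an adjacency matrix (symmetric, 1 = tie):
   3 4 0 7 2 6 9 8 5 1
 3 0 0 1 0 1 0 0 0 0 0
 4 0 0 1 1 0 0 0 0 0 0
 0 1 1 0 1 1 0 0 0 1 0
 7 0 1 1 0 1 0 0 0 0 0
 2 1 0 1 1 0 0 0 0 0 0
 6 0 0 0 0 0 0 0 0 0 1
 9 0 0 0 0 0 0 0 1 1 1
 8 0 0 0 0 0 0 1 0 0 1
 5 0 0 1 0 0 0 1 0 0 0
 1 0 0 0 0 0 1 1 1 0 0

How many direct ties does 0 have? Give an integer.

5

0 is directly tied to 2, 3, 4, 5, and 7. That is 5 neighbors, so the degree of 0 is 5.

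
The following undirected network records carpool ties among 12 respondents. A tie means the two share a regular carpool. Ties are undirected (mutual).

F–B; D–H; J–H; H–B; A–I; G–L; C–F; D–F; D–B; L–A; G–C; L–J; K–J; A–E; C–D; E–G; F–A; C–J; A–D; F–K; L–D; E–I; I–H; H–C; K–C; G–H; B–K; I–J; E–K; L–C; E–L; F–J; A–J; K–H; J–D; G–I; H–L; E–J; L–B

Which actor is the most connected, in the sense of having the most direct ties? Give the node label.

Degrees — A:6, B:5, C:7, D:7, E:6, F:6, G:5, H:8, I:5, J:9, K:6, L:8.
The maximum is 9, attained only by J.

J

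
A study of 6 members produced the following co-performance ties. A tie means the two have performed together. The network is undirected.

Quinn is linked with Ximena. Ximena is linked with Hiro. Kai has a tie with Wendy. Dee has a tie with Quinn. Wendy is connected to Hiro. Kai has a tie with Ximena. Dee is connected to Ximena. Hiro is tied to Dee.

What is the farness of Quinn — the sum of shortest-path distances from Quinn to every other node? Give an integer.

9

Distances from Quinn: Dee:1, Hiro:2, Kai:2, Wendy:3, Ximena:1.
Sum = 1 + 2 + 2 + 3 + 1 = 9.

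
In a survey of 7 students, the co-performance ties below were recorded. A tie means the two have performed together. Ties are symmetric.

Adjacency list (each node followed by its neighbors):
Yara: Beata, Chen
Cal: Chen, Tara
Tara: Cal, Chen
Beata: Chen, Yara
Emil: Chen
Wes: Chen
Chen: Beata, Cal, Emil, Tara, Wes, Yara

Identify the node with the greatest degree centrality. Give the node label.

Chen

Degrees — Beata:2, Cal:2, Chen:6, Emil:1, Tara:2, Wes:1, Yara:2.
The maximum is 6, attained only by Chen.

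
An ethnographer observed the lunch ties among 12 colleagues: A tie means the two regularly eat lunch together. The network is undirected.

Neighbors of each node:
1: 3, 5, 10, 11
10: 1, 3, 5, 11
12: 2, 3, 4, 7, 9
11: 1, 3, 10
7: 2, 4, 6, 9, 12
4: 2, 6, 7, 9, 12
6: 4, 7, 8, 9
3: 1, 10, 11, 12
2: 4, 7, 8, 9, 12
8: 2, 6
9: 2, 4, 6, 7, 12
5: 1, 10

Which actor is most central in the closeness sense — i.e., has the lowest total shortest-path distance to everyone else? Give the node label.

Farness (sum of distances to all others) for each node — 1:26, 2:22, 3:20, 4:22, 5:35, 6:28, 7:22, 8:30, 9:22, 10:26, 11:27, 12:18.
The smallest farness is 18, for 12, so 12 has the highest closeness.

12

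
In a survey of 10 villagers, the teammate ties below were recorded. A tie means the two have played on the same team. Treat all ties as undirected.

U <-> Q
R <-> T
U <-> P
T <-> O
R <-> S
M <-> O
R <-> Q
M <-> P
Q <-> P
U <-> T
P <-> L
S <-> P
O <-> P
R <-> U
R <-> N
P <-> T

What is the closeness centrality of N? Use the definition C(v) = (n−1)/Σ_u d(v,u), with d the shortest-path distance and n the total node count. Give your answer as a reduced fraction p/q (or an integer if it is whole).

Distances from N: L:4, M:4, O:3, P:3, Q:2, R:1, S:2, T:2, U:2. Sum = 23.
n = 10, so closeness = 9/23.

9/23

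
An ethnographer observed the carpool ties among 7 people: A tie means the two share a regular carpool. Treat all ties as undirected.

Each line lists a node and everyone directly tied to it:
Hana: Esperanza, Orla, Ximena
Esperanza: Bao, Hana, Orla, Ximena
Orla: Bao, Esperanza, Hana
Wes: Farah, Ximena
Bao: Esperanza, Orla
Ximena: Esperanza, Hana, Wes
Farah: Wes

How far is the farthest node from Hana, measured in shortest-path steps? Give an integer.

Distances from Hana: Bao:2, Esperanza:1, Farah:3, Orla:1, Wes:2, Ximena:1.
The largest is 3 (to Farah), so the eccentricity of Hana is 3.

3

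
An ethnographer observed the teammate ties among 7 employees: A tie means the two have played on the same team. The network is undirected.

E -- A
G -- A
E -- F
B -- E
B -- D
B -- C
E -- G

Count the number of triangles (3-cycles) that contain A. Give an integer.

A's neighbors: E and G.
Neighbor pairs that are themselves tied: A–E–G. Each forms one triangle with A, for 1 in total.

1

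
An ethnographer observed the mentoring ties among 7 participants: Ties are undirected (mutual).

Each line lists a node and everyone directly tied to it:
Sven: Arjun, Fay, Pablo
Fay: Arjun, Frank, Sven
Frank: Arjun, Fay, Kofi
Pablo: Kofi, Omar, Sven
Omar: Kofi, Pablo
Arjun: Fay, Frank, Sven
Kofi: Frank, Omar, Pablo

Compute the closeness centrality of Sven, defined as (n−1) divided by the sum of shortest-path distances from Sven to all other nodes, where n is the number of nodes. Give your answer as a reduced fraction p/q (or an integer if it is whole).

2/3

Distances from Sven: Arjun:1, Fay:1, Frank:2, Kofi:2, Omar:2, Pablo:1. Sum = 9.
n = 7, so closeness = 6/9 = 2/3.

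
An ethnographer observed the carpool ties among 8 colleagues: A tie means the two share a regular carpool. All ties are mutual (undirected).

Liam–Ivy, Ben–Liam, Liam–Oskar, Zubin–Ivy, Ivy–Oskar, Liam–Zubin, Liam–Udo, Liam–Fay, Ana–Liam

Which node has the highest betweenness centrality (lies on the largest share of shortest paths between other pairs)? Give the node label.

Liam

Unnormalized betweenness of each node: Ana:0, Ben:0, Fay:0, Ivy:1/2, Liam:37/2, Oskar:0, Udo:0, Zubin:0.
Liam has the largest value, 37/2, making it the main broker — the node through which the most shortest paths run.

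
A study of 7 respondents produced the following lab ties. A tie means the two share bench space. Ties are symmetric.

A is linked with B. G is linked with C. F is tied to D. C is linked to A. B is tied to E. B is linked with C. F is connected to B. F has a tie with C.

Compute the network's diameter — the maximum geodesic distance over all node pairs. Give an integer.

Eccentricity of each node (its greatest distance to any other): A:3, B:2, C:2, D:3, E:3, F:2, G:3.
The maximum eccentricity is 3, realized for instance by the pair G–D via G – C – F – D. So the diameter is 3.

3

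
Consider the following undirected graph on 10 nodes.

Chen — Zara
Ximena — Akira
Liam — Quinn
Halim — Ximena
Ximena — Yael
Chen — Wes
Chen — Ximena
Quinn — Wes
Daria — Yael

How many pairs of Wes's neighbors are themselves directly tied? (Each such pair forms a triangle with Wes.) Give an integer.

Wes's neighbors are Chen and Quinn, but none of them are tied to each other, so no triangle contains Wes.

0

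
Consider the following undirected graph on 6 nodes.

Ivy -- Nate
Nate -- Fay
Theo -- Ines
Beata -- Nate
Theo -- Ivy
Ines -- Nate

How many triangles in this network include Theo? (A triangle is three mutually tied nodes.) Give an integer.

Theo's neighbors are Ines and Ivy, but none of them are tied to each other, so no triangle contains Theo.

0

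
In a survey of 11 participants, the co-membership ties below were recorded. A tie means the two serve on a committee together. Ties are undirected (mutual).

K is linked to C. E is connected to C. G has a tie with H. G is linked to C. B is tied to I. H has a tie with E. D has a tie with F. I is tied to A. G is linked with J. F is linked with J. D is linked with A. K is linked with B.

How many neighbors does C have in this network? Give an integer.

C is directly tied to E, G, and K. That is 3 neighbors, so the degree of C is 3.

3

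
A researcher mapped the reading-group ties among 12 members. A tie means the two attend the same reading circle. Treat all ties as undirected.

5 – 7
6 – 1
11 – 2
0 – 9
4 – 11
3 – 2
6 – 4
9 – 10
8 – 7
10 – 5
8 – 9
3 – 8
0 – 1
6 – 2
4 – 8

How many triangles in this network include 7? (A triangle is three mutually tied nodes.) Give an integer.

0

7's neighbors are 5 and 8, but none of them are tied to each other, so no triangle contains 7.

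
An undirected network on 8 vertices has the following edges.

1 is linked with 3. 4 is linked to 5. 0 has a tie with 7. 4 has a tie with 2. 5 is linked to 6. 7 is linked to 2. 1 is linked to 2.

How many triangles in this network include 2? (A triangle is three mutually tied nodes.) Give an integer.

2's neighbors are 1, 4, and 7, but none of them are tied to each other, so no triangle contains 2.

0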